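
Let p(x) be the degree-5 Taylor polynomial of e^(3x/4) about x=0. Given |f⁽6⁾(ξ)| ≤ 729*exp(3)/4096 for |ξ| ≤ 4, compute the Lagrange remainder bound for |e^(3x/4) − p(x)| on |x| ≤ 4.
81*exp(3)/80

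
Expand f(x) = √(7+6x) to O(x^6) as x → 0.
sqrt(7) + 3*sqrt(7)*x/7 - 9*sqrt(7)*x**2/98 + 27*sqrt(7)*x**3/686 - 405*sqrt(7)*x**4/19208 + 243*sqrt(7)*x**5/19208 + O(x**6)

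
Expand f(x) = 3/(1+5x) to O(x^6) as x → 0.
3 - 15*x + 75*x**2 - 375*x**3 + 1875*x**4 - 9375*x**5 + O(x**6)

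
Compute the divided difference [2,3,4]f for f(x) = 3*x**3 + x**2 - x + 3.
28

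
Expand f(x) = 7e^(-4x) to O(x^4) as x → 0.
7 - 28*x + 56*x**2 - 224*x**3/3 + O(x**4)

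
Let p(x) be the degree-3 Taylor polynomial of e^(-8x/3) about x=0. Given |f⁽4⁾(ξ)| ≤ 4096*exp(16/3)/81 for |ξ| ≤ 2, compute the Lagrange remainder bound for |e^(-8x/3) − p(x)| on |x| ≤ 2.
8192*exp(16/3)/243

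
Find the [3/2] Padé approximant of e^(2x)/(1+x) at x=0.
(8*x**3/15 + 6*x**2/5 + 9*x/5 + 1)/(-3*x**2/5 + 4*x/5 + 1)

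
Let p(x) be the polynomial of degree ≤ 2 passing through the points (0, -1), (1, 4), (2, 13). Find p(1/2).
1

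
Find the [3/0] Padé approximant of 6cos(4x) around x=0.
6 - 48*x**2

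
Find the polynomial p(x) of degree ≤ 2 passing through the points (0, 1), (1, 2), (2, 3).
x + 1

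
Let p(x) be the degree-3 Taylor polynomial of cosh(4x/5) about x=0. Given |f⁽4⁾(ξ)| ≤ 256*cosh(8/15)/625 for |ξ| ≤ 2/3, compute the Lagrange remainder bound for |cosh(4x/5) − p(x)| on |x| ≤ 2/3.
512*cosh(8/15)/151875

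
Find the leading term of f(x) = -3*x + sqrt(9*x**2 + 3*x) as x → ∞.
1/2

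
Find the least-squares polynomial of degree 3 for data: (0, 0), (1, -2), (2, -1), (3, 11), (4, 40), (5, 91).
1/9 + (-901/378)x + (-281/252)x² + (113/108)x³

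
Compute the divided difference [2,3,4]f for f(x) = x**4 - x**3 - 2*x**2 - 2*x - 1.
44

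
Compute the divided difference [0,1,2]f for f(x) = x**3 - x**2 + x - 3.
2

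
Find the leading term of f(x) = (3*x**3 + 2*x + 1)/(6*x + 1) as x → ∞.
x**2/2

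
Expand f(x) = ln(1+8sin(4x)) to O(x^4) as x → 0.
32*x - 512*x**2 + 32512*x**3/3 + O(x**4)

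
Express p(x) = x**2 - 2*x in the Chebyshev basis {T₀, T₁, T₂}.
(1/2)T₀ + (-2)T₁ + (1/2)T₂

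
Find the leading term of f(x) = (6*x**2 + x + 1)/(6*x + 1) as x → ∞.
x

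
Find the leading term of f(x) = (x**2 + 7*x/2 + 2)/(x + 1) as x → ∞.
x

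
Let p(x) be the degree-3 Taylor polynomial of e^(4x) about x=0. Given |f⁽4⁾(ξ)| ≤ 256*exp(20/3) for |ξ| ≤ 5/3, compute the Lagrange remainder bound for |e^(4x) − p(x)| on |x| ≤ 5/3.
20000*exp(20/3)/243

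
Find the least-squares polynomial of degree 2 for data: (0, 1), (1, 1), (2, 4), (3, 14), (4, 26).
36/35 + (-179/70)x + (31/14)x²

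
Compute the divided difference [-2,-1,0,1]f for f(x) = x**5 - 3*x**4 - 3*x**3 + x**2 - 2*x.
8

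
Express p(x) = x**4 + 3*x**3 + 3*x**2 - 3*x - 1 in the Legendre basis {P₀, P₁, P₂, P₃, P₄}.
(1/5)P₀ + (-6/5)P₁ + (18/7)P₂ + (6/5)P₃ + (8/35)P₄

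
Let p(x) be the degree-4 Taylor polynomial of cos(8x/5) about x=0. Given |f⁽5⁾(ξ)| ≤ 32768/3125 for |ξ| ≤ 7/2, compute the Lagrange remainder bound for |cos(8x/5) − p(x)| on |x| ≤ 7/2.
2151296/46875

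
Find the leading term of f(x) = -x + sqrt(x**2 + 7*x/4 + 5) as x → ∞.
7/8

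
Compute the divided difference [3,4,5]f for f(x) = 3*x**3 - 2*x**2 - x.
34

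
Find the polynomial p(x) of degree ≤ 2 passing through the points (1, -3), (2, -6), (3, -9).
-3*x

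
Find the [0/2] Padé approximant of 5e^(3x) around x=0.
5/(9*x**2/2 - 3*x + 1)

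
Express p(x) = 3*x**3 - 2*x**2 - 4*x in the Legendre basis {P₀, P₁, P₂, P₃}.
(-2/3)P₀ + (-11/5)P₁ + (-4/3)P₂ + (6/5)P₃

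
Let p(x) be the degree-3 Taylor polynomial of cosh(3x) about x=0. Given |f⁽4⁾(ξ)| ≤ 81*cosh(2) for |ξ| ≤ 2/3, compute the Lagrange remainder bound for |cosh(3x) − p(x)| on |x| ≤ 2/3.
2*cosh(2)/3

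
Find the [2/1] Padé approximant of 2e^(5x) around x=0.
(25*x**2/3 + 20*x/3 + 2)/(1 - 5*x/3)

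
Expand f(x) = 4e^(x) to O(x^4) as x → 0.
4 + 4*x + 2*x**2 + 2*x**3/3 + O(x**4)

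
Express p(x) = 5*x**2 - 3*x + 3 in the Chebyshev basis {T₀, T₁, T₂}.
(11/2)T₀ + (-3)T₁ + (5/2)T₂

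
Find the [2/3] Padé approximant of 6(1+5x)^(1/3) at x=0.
(175*x**2/3 + 40*x + 6)/(-125*x**3/162 + 25*x**2/6 + 5*x + 1)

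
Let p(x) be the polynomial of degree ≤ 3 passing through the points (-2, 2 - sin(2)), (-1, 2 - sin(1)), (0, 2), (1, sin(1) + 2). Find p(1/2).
-sin(2)/16 + 5*sin(1)/8 + 2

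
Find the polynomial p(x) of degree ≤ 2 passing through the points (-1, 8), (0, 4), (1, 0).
4 - 4*x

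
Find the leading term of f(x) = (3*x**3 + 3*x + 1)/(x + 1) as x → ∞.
3*x**2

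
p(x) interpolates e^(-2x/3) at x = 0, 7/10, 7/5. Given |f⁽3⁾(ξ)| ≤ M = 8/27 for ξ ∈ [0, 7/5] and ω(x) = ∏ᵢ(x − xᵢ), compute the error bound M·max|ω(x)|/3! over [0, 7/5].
343*sqrt(3)/91125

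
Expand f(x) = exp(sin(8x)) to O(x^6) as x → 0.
1 + 8*x + 32*x**2 - 512*x**4 - 32768*x**5/15 + O(x**6)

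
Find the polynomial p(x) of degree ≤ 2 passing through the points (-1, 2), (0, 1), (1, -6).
-3*x**2 - 4*x + 1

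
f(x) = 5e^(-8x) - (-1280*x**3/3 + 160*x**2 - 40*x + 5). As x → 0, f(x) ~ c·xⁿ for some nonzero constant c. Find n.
4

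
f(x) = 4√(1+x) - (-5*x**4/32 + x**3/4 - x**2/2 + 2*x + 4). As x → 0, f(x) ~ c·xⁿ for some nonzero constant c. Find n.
5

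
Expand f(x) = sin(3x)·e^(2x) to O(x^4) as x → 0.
3*x + 6*x**2 + 3*x**3/2 + O(x**4)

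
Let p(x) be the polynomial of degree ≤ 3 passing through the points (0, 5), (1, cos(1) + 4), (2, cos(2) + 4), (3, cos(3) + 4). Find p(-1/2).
-35*cos(1)/16 + 21*cos(2)/16 - 5*cos(3)/16 + 99/16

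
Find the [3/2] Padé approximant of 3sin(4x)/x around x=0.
(12 - 112*x**2/5)/(4*x**2/5 + 1)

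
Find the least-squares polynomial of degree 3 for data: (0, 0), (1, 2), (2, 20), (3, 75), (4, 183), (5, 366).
1/126 + (-7/108)x + (-155/126)x² + (343/108)x³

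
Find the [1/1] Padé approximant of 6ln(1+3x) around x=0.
18*x/(3*x/2 + 1)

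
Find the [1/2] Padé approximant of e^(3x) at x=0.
(x + 1)/(3*x**2/2 - 2*x + 1)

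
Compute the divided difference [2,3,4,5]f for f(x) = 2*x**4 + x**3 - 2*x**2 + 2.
29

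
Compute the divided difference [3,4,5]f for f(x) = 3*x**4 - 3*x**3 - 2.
255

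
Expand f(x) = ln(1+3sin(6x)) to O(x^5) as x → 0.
18*x - 162*x**2 + 1836*x**3 - 24300*x**4 + O(x**5)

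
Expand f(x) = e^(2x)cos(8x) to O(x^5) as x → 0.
1 + 2*x - 30*x**2 - 188*x**3/3 + 322*x**4/3 + O(x**5)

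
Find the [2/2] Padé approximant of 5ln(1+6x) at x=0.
30*x*(3*x + 1)/(6*x**2 + 6*x + 1)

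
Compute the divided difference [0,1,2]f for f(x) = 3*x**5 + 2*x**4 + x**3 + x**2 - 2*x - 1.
63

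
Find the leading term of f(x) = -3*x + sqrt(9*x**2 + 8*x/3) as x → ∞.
4/9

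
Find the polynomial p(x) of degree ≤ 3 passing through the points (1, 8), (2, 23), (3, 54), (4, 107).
x**3 + 2*x**2 + 2*x + 3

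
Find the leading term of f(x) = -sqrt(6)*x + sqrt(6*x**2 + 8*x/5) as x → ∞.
2*sqrt(6)/15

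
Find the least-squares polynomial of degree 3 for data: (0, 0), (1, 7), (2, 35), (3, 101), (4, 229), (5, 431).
13/126 + (1865/756)x + (145/126)x² + (337/108)x³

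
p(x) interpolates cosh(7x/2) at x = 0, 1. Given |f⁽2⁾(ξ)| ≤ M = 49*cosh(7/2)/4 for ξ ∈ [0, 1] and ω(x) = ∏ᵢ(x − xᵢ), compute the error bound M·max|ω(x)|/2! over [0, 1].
49*cosh(7/2)/32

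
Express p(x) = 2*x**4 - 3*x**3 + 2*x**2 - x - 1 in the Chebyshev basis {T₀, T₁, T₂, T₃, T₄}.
(3/4)T₀ + (-13/4)T₁ + (2)T₂ + (-3/4)T₃ + (1/4)T₄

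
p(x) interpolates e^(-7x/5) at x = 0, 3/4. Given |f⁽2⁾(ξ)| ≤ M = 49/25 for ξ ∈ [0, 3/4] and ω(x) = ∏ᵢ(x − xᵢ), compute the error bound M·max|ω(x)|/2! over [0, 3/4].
441/3200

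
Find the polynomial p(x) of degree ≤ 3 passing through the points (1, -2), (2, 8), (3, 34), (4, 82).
x**3 + 2*x**2 - 3*x - 2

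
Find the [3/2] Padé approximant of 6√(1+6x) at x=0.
(81*x**3/2 + 243*x**2/2 + 54*x + 6)/(27*x**2/4 + 6*x + 1)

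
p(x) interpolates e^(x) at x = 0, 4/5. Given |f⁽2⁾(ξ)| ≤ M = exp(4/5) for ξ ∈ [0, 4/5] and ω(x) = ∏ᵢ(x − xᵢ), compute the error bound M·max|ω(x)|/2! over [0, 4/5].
2*exp(4/5)/25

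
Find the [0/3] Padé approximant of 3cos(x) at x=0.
3/(x**2/2 + 1)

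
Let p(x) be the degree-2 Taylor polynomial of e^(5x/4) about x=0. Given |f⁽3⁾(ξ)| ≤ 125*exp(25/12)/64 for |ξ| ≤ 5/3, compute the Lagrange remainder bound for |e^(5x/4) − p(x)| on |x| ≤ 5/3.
15625*exp(25/12)/10368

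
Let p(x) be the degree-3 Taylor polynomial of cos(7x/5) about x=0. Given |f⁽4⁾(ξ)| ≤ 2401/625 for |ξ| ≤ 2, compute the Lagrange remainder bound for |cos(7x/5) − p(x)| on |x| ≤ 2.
4802/1875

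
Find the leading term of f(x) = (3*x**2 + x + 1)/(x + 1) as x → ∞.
3*x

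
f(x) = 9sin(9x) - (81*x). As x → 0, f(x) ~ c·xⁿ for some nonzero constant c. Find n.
3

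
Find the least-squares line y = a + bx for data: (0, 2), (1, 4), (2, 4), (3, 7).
a = 2, b = 3/2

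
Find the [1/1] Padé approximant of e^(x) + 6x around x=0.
(97*x/14 + 1)/(1 - x/14)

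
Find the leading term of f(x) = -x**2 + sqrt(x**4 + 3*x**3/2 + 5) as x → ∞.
3*x/4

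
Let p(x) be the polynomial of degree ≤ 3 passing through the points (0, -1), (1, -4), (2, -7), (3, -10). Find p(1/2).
-5/2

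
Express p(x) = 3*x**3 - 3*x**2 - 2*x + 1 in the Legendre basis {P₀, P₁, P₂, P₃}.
(-1/5)P₁ + (-2)P₂ + (6/5)P₃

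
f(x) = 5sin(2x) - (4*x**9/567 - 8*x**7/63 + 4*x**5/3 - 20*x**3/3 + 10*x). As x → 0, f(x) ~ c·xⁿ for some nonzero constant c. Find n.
11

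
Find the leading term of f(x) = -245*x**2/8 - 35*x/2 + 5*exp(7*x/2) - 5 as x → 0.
1715*x**3/48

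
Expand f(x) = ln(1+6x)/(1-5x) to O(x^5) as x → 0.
6*x + 12*x**2 + 132*x**3 + 336*x**4 + O(x**5)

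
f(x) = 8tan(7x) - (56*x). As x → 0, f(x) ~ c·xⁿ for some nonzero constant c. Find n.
3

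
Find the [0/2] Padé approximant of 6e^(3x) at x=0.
6/(9*x**2/2 - 3*x + 1)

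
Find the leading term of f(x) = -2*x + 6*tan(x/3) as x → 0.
2*x**3/27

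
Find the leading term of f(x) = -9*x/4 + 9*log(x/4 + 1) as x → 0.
-9*x**2/32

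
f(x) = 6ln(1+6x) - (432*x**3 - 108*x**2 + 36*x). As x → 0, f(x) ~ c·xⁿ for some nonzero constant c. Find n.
4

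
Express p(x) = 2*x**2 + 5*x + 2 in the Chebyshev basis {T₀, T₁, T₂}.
(3)T₀ + (5)T₁ + T₂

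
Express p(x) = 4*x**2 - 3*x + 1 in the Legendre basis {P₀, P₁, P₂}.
(7/3)P₀ + (-3)P₁ + (8/3)P₂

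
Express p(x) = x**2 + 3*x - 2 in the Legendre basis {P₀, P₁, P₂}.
(-5/3)P₀ + (3)P₁ + (2/3)P₂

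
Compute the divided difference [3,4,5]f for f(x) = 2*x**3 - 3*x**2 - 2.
21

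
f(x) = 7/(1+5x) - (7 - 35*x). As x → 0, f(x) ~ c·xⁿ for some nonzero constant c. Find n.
2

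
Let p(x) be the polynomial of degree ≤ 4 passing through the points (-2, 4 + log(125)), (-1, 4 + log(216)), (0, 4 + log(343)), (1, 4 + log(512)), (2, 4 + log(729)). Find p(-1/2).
4 + log(147*3**(35/64)*5**(113/128)*7**(7/64)/5)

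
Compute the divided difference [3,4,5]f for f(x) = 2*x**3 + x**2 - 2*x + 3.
25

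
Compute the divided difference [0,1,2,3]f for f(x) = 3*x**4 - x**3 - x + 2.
17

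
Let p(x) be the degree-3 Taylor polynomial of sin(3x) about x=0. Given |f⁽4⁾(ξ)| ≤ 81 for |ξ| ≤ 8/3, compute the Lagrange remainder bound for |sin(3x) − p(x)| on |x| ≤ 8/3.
512/3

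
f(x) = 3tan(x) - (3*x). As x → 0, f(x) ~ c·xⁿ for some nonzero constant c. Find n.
3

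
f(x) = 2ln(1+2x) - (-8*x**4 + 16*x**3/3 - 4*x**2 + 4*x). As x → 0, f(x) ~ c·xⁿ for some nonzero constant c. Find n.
5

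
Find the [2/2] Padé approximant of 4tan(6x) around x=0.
24*x/(1 - 12*x**2)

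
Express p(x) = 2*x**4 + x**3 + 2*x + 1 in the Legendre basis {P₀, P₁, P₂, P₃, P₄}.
(7/5)P₀ + (13/5)P₁ + (8/7)P₂ + (2/5)P₃ + (16/35)P₄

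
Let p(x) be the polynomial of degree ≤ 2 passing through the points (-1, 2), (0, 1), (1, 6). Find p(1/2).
11/4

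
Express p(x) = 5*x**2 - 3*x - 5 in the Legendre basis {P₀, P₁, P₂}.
(-10/3)P₀ + (-3)P₁ + (10/3)P₂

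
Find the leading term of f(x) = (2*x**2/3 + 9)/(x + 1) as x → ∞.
2*x/3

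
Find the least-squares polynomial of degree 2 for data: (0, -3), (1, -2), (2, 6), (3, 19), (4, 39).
-107/35 + (-25/14)x + (43/14)x²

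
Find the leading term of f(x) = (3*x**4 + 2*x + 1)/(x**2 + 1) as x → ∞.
3*x**2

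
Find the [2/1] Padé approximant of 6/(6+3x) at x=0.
1/(x/2 + 1)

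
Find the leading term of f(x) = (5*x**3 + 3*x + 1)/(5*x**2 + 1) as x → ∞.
x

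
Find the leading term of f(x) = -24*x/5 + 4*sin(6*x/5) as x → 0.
-144*x**3/125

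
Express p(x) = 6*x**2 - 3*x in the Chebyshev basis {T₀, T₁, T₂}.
(3)T₀ + (-3)T₁ + (3)T₂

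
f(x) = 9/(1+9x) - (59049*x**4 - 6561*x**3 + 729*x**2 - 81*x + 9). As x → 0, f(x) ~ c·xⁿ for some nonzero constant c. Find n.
5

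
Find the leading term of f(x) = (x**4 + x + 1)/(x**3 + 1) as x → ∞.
x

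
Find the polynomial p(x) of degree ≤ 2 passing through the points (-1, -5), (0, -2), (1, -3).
-2*x**2 + x - 2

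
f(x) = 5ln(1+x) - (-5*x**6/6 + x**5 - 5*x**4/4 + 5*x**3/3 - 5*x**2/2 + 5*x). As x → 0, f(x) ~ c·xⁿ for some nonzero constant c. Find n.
7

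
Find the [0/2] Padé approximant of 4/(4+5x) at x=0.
1/(5*x/4 + 1)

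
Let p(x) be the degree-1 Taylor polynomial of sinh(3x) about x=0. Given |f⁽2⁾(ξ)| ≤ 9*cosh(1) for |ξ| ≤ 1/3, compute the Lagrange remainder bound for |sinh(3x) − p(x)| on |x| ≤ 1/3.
cosh(1)/2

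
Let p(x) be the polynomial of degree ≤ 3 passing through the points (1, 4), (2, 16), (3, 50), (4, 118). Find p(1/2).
5/2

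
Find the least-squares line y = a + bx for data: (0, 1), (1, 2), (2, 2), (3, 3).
a = 11/10, b = 3/5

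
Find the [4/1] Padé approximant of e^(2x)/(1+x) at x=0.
(2*x**4/5 + 8*x**3/15 + 6*x**2/5 + 6*x/5 + 1)/(x/5 + 1)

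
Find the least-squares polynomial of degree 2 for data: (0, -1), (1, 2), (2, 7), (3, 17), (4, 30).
-29/35 + (39/70)x + (25/14)x²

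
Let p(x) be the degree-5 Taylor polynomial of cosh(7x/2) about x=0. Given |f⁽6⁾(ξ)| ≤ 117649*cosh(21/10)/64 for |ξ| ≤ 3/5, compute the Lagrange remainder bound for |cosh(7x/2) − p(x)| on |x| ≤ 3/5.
9529569*cosh(21/10)/80000000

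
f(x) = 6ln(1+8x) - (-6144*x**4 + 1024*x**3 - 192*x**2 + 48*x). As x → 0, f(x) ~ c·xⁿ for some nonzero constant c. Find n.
5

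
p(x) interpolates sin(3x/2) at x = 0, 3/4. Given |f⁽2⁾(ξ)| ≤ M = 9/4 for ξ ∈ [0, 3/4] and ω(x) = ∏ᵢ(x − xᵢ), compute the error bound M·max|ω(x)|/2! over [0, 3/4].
81/512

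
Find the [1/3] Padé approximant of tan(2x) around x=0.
2*x/(1 - 4*x**2/3)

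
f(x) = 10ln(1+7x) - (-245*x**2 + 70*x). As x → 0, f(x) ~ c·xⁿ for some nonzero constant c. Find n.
3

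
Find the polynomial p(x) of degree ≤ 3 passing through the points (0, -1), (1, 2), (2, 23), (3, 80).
3*x**3 - 1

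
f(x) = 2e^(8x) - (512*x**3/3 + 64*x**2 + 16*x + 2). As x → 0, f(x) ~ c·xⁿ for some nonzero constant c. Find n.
4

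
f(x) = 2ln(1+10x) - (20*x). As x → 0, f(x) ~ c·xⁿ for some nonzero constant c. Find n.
2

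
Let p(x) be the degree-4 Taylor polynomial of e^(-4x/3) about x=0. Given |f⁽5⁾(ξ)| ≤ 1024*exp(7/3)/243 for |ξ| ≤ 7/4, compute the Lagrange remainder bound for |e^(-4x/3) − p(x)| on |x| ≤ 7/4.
16807*exp(7/3)/29160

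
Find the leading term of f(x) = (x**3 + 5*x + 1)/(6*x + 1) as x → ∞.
x**2/6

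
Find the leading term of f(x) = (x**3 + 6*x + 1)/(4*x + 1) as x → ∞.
x**2/4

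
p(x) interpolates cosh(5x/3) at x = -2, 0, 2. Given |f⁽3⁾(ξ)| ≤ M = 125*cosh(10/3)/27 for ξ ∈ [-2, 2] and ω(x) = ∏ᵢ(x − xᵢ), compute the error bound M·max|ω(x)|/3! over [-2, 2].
1000*sqrt(3)*cosh(10/3)/729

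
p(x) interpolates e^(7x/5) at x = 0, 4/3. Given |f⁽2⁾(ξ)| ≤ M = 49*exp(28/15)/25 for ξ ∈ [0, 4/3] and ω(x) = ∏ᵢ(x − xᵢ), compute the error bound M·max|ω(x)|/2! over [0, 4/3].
98*exp(28/15)/225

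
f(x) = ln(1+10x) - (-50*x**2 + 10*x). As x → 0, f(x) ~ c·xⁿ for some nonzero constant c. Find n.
3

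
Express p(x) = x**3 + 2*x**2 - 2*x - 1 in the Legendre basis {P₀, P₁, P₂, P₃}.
(-1/3)P₀ + (-7/5)P₁ + (4/3)P₂ + (2/5)P₃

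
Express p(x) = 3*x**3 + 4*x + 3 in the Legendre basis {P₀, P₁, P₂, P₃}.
(3)P₀ + (29/5)P₁ + (6/5)P₃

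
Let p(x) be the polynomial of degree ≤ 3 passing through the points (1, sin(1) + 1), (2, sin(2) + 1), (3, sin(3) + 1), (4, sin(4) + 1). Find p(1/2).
-35*sin(2)/16 + 21*sin(3)/16 - 5*sin(4)/16 + 1 + 35*sin(1)/16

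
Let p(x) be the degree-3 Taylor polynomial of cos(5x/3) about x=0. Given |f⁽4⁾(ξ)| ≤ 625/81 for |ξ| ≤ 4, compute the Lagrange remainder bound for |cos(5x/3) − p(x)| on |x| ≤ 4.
20000/243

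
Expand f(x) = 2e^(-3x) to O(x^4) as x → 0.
2 - 6*x + 9*x**2 - 9*x**3 + O(x**4)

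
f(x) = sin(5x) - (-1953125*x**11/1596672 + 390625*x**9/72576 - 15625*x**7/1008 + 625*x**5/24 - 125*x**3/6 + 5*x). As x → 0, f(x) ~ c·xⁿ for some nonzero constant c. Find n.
13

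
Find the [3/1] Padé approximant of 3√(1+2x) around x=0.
(-3*x**3/8 + 9*x**2/4 + 27*x/4 + 3)/(5*x/4 + 1)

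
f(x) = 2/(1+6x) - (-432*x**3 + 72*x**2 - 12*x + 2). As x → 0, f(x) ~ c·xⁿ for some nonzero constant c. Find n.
4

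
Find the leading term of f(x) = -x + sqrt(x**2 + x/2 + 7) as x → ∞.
1/4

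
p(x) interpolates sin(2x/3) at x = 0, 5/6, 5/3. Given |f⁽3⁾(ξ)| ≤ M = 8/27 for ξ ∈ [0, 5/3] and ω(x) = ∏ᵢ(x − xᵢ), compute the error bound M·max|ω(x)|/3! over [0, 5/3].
125*sqrt(3)/19683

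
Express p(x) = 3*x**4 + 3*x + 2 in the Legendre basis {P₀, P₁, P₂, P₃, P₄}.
(13/5)P₀ + (3)P₁ + (12/7)P₂ + (24/35)P₄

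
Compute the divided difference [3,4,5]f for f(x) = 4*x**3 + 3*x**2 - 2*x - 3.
51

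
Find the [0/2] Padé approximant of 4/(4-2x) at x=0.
1/(1 - x/2)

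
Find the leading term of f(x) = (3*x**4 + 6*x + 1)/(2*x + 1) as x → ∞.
3*x**3/2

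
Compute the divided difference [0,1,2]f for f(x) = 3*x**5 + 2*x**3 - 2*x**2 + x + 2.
49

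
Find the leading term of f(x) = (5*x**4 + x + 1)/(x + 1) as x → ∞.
5*x**3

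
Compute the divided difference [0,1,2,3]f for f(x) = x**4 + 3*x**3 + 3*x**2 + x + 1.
9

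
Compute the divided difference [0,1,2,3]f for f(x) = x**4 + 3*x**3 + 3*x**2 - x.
9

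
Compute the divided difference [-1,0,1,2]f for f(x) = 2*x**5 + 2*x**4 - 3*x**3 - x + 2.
11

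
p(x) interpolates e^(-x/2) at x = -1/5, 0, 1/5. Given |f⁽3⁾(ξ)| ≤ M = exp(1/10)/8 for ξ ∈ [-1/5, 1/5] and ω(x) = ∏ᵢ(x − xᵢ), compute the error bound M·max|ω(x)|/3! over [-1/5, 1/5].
sqrt(3)*exp(1/10)/27000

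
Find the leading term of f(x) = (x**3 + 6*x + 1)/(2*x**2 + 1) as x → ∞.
x/2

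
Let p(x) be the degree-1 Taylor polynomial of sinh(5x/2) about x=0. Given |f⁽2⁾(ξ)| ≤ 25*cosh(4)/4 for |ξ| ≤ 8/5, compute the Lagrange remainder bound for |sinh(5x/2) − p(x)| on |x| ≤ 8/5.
8*cosh(4)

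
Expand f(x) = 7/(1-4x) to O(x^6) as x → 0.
7 + 28*x + 112*x**2 + 448*x**3 + 1792*x**4 + 7168*x**5 + O(x**6)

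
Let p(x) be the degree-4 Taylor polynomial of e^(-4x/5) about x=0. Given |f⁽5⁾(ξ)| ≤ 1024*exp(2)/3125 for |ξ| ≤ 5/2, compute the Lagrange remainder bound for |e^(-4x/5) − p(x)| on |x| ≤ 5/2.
4*exp(2)/15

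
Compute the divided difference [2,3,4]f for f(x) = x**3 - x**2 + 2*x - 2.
8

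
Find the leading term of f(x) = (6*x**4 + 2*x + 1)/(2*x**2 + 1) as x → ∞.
3*x**2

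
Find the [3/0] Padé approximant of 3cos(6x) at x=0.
3 - 54*x**2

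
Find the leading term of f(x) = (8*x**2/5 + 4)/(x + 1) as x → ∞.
8*x/5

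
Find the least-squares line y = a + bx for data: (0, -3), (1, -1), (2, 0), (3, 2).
a = -29/10, b = 8/5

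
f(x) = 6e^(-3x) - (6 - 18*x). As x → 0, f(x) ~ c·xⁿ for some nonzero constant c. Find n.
2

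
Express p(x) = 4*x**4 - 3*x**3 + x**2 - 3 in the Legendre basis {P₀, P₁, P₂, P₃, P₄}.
(-28/15)P₀ + (-9/5)P₁ + (62/21)P₂ + (-6/5)P₃ + (32/35)P₄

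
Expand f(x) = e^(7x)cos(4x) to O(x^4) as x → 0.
1 + 7*x + 33*x**2/2 + 7*x**3/6 + O(x**4)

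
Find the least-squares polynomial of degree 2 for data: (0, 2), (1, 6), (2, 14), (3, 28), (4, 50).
12/5 + (-1/5)x + (3)x²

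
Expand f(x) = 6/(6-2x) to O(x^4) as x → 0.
1 + x/3 + x**2/9 + x**3/27 + O(x**4)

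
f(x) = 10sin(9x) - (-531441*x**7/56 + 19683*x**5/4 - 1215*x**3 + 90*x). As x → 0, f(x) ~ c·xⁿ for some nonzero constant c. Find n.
9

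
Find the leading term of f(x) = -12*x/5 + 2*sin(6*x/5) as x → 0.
-72*x**3/125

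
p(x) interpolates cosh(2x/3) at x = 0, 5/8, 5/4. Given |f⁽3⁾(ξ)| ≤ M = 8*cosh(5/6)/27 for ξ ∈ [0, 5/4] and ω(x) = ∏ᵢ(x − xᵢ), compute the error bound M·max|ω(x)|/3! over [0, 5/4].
125*sqrt(3)*cosh(5/6)/46656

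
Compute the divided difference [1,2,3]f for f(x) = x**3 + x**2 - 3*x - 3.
7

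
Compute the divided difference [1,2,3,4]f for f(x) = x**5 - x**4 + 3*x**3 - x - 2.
58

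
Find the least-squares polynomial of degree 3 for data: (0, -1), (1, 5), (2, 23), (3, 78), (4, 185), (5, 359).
-38/63 + (845/378)x + (-109/126)x² + (80/27)x³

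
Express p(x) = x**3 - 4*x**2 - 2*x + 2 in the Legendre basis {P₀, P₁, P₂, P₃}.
(2/3)P₀ + (-7/5)P₁ + (-8/3)P₂ + (2/5)P₃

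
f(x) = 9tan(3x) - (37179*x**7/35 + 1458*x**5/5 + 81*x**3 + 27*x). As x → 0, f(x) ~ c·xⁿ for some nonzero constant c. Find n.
9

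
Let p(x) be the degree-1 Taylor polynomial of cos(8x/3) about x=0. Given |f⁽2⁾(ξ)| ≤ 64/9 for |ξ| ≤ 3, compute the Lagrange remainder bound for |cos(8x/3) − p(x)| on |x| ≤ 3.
32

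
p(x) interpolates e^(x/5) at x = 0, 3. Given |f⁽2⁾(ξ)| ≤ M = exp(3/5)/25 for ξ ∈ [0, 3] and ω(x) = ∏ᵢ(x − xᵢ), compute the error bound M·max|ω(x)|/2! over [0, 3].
9*exp(3/5)/200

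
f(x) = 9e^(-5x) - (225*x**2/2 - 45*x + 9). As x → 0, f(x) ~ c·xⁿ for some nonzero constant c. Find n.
3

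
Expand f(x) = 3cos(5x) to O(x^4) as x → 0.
3 - 75*x**2/2 + O(x**4)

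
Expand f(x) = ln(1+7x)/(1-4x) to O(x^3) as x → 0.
7*x + 7*x**2/2 + O(x**3)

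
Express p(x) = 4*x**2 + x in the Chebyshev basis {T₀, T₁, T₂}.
(2)T₀ + T₁ + (2)T₂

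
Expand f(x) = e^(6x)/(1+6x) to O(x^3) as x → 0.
1 + 18*x**2 + O(x**3)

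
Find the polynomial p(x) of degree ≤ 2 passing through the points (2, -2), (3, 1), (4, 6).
x**2 - 2*x - 2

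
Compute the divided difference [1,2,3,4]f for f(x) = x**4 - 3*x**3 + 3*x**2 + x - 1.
7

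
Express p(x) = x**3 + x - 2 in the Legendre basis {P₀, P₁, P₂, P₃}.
(-2)P₀ + (8/5)P₁ + (2/5)P₃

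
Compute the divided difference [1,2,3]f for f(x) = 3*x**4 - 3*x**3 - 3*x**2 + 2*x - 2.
54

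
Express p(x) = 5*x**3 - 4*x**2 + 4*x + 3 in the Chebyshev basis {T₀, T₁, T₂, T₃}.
T₀ + (31/4)T₁ + (-2)T₂ + (5/4)T₃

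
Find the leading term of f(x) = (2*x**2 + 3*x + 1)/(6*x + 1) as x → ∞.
x/3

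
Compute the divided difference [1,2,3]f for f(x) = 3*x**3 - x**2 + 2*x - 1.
17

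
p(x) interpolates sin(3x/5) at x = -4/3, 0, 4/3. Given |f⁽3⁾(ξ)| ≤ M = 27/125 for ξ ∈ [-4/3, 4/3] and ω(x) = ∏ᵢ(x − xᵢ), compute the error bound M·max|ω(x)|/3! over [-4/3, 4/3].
64*sqrt(3)/3375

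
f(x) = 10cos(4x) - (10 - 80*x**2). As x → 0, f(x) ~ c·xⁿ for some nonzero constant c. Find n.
4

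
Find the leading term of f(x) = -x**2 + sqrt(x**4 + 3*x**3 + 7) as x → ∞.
3*x/2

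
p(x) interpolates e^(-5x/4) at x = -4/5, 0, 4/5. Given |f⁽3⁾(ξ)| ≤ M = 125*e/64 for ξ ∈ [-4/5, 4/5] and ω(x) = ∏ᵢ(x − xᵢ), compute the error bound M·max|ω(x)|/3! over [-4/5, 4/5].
sqrt(3)*e/27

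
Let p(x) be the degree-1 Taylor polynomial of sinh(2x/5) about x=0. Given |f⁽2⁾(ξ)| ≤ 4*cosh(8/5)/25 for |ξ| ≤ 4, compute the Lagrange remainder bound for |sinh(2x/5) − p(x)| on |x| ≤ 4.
32*cosh(8/5)/25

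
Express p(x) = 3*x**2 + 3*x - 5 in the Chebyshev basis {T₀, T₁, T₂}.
(-7/2)T₀ + (3)T₁ + (3/2)T₂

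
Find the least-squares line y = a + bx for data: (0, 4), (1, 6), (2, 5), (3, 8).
a = 41/10, b = 11/10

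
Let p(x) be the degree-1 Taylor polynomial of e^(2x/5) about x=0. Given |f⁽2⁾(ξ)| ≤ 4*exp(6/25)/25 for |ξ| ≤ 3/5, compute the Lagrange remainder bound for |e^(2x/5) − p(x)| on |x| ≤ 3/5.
18*exp(6/25)/625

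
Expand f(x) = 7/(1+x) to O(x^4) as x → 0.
7 - 7*x + 7*x**2 - 7*x**3 + O(x**4)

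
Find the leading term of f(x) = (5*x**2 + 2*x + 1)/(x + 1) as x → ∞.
5*x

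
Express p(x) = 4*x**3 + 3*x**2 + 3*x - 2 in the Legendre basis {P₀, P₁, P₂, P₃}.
-P₀ + (27/5)P₁ + (2)P₂ + (8/5)P₃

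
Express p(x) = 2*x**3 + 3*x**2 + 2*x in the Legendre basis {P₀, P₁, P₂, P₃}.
P₀ + (16/5)P₁ + (2)P₂ + (4/5)P₃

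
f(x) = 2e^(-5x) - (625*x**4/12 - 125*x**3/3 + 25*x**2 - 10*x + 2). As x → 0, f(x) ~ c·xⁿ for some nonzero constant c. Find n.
5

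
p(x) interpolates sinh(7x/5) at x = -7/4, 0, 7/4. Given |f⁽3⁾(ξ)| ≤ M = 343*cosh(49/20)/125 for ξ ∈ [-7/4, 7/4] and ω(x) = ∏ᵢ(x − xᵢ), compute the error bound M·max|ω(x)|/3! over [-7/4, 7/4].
117649*sqrt(3)*cosh(49/20)/216000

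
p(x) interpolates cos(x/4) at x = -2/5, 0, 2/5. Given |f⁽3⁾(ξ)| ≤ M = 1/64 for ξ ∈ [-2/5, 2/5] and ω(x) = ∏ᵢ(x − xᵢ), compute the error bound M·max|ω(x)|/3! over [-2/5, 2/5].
sqrt(3)/27000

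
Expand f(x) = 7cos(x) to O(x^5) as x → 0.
7 - 7*x**2/2 + 7*x**4/24 + O(x**5)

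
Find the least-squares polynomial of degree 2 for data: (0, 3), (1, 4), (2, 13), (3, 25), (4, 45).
20/7 + (-17/14)x + (41/14)x²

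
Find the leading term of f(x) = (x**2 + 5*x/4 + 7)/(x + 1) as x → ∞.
x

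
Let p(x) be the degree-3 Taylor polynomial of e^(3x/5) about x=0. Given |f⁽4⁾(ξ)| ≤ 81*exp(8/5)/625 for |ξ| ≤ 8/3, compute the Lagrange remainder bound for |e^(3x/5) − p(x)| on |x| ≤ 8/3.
512*exp(8/5)/1875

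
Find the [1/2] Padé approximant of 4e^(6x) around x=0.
(8*x + 4)/(6*x**2 - 4*x + 1)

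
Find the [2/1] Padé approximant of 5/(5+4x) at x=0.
1/(4*x/5 + 1)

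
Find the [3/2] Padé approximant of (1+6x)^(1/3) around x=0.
(56*x**3/15 + 84*x**2/5 + 42*x/5 + 1)/(8*x**2 + 32*x/5 + 1)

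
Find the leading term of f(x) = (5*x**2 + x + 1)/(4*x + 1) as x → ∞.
5*x/4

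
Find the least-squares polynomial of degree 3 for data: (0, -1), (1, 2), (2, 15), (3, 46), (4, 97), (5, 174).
-8/9 + (-631/378)x + (211/63)x² + (43/54)x³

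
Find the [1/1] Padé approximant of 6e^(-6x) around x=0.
(6 - 18*x)/(3*x + 1)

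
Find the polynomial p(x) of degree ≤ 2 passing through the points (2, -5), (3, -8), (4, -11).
1 - 3*x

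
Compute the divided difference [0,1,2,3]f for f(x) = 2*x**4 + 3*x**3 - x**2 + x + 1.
15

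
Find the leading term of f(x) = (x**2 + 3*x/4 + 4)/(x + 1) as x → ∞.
x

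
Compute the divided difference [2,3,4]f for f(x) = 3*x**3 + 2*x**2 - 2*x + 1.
29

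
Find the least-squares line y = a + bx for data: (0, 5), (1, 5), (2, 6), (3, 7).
a = 47/10, b = 7/10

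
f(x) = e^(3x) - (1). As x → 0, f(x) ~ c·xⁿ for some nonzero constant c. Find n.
1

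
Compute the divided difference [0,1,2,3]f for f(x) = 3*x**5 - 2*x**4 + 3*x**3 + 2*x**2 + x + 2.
66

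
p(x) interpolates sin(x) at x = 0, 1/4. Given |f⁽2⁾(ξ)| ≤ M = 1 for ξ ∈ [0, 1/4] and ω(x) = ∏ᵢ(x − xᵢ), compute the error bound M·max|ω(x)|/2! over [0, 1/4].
1/128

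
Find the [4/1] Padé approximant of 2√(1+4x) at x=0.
(12*x**4/5 - 16*x**3/5 + 36*x**2/5 + 48*x/5 + 2)/(14*x/5 + 1)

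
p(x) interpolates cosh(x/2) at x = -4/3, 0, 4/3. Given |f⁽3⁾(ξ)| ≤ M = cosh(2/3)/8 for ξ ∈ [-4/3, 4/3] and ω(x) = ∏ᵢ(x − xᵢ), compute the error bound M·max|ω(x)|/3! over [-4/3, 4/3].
8*sqrt(3)*cosh(2/3)/729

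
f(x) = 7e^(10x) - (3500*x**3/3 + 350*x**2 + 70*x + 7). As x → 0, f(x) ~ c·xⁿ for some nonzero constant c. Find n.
4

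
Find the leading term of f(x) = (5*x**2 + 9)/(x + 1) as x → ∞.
5*x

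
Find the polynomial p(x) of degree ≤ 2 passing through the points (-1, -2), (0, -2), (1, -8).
-3*x**2 - 3*x - 2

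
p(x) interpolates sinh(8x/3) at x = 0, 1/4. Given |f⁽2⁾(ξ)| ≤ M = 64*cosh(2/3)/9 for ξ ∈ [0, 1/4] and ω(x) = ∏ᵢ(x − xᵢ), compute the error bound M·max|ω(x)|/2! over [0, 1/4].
cosh(2/3)/18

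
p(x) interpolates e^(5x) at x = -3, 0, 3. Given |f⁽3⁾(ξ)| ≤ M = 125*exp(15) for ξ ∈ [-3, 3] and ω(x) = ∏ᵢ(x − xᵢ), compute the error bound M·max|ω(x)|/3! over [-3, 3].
125*sqrt(3)*exp(15)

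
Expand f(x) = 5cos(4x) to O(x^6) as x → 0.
5 - 40*x**2 + 160*x**4/3 + O(x**6)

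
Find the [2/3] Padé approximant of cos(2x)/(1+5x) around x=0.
(1 - 5*x**2/3)/(5*x**3/3 + x**2/3 + 5*x + 1)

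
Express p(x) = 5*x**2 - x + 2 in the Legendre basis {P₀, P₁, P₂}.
(11/3)P₀ - P₁ + (10/3)P₂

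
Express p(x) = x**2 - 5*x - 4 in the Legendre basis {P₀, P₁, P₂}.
(-11/3)P₀ + (-5)P₁ + (2/3)P₂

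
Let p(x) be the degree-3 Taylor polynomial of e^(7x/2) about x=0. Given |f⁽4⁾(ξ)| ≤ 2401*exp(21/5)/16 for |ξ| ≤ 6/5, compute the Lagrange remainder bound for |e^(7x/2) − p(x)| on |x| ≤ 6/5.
64827*exp(21/5)/5000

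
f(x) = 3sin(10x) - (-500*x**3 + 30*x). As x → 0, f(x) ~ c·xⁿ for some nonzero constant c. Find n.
5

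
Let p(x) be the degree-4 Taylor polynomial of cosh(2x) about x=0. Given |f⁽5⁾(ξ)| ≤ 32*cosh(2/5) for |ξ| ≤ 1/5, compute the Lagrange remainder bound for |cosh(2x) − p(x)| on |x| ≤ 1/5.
4*cosh(2/5)/46875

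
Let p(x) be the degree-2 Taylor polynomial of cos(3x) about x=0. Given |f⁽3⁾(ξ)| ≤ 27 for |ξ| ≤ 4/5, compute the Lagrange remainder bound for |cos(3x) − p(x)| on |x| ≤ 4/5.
288/125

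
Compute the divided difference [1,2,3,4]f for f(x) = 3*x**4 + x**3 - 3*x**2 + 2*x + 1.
31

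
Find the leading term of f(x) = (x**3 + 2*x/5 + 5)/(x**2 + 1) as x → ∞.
x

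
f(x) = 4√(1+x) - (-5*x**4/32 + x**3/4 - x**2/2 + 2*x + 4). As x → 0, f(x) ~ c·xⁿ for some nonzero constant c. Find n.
5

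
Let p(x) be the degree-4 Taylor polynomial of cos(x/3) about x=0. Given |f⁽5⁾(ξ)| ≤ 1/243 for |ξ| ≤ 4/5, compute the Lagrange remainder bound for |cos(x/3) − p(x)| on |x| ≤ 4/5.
128/11390625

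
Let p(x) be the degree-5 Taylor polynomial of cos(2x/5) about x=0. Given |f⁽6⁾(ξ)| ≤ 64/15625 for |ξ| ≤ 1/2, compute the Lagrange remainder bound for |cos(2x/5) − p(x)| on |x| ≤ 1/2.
1/11250000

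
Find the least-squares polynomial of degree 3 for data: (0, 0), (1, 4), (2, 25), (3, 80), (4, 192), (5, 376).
1/63 + (412/189)x + (-83/63)x² + (86/27)x³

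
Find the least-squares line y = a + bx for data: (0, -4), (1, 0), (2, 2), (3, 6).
a = -19/5, b = 16/5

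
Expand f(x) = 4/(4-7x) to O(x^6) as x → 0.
1 + 7*x/4 + 49*x**2/16 + 343*x**3/64 + 2401*x**4/256 + 16807*x**5/1024 + O(x**6)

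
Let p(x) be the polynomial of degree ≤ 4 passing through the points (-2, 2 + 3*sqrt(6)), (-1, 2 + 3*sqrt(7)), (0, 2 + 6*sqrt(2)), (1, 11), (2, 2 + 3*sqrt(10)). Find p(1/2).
-15*sqrt(7)/32 - 15*sqrt(10)/128 + 9*sqrt(6)/128 + 135*sqrt(2)/32 + 199/32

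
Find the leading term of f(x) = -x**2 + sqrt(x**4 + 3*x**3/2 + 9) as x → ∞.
3*x/4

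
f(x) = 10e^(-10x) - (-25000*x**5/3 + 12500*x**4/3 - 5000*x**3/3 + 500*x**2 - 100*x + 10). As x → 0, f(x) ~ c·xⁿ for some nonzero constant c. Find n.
6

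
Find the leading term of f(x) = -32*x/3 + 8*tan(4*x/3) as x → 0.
512*x**3/81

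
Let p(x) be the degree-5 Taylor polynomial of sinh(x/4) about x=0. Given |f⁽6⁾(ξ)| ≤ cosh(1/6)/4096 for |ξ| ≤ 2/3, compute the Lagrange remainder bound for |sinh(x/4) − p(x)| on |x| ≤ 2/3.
cosh(1/6)/33592320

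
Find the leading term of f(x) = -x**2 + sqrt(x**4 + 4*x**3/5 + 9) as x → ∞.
2*x/5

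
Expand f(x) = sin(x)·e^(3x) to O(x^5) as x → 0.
x + 3*x**2 + 13*x**3/3 + 4*x**4 + O(x**5)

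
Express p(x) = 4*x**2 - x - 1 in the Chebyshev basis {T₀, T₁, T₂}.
T₀ - T₁ + (2)T₂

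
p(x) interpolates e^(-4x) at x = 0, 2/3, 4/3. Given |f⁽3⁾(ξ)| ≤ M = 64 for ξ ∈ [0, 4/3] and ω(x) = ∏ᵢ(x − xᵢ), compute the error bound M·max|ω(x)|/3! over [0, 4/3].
512*sqrt(3)/729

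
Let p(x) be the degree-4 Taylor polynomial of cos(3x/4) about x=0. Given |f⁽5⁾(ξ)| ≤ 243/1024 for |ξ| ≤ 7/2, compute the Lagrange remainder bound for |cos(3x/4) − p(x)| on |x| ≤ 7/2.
1361367/1310720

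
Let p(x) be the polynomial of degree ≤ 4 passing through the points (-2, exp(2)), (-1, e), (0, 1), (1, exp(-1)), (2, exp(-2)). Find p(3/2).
((-70 - 5*exp(2) + 28*e)*exp(2) + 35 + 140*e)*exp(-2)/128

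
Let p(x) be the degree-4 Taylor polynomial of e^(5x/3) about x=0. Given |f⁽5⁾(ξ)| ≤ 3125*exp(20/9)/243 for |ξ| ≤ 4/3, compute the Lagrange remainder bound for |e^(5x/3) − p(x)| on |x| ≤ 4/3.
80000*exp(20/9)/177147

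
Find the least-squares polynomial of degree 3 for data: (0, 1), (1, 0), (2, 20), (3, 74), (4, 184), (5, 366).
5/6 + (-923/252)x + (10/21)x² + (107/36)x³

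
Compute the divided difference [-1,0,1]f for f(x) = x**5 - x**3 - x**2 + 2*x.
-1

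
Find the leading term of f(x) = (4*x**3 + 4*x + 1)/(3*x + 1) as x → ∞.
4*x**2/3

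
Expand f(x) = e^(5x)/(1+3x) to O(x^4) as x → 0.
1 + 2*x + 13*x**2/2 + 4*x**3/3 + O(x**4)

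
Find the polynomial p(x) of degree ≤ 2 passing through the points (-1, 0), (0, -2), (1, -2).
x**2 - x - 2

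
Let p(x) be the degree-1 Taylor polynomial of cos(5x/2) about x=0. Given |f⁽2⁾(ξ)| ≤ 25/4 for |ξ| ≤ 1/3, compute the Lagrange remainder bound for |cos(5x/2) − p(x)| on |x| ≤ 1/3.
25/72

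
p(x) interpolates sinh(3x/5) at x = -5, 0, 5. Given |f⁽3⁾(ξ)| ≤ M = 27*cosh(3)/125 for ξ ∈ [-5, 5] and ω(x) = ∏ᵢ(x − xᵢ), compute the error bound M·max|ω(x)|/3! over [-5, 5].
sqrt(3)*cosh(3)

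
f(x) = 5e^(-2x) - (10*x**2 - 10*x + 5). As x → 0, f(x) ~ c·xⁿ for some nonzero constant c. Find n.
3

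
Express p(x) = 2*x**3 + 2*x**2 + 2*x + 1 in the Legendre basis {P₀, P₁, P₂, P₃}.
(5/3)P₀ + (16/5)P₁ + (4/3)P₂ + (4/5)P₃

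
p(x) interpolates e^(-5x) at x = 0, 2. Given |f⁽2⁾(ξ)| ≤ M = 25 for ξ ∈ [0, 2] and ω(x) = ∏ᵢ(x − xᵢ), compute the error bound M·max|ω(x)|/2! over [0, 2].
25/2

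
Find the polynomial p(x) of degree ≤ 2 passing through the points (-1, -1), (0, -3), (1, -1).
2*x**2 - 3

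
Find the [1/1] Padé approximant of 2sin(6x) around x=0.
12*x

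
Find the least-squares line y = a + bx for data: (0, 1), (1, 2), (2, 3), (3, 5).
a = 4/5, b = 13/10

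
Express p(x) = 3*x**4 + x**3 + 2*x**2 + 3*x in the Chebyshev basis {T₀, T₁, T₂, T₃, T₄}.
(17/8)T₀ + (15/4)T₁ + (5/2)T₂ + (1/4)T₃ + (3/8)T₄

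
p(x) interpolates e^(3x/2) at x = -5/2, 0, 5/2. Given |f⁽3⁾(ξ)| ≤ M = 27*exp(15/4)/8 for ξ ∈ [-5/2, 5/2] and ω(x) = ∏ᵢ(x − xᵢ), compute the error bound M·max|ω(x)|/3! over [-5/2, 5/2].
125*sqrt(3)*exp(15/4)/64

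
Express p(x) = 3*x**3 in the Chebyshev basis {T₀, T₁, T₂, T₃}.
(9/4)T₁ + (3/4)T₃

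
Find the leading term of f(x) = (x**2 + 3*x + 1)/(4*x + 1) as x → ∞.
x/4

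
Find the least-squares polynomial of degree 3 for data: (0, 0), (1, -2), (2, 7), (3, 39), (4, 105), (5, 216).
5/126 + (-3107/756)x + (4/63)x² + (203/108)x³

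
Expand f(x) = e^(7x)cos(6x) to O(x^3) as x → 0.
1 + 7*x + 13*x**2/2 + O(x**3)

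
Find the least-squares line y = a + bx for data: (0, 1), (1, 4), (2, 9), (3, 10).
a = 6/5, b = 16/5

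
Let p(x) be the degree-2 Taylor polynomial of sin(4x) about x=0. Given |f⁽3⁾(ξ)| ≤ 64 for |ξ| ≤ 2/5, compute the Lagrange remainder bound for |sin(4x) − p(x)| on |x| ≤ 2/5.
256/375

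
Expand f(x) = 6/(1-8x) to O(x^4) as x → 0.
6 + 48*x + 384*x**2 + 3072*x**3 + O(x**4)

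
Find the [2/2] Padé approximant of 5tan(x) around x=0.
5*x/(1 - x**2/3)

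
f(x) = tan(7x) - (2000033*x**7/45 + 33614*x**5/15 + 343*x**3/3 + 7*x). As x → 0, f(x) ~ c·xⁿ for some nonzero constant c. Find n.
9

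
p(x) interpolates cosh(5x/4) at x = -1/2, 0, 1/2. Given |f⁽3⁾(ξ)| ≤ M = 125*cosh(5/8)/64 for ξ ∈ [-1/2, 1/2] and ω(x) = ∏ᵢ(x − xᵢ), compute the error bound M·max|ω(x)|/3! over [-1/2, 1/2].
125*sqrt(3)*cosh(5/8)/13824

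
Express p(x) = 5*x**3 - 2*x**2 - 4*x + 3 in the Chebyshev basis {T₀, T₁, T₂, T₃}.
(2)T₀ + (-1/4)T₁ - T₂ + (5/4)T₃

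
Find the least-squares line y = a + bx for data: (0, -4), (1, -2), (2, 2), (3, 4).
a = -21/5, b = 14/5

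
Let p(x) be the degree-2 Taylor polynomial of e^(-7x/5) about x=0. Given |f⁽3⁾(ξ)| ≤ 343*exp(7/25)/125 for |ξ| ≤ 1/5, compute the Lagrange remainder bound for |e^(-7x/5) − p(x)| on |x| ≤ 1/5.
343*exp(7/25)/93750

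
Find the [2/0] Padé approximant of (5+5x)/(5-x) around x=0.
6*x**2/25 + 6*x/5 + 1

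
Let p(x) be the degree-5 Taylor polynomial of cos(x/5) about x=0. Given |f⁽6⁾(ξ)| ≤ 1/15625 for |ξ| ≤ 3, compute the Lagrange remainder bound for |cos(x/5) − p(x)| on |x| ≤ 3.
81/1250000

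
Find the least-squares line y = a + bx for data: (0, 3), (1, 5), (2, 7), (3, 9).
a = 3, b = 2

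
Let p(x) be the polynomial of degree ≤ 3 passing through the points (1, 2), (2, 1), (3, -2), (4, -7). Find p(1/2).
7/4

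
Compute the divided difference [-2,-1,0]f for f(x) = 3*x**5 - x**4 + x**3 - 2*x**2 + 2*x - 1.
-57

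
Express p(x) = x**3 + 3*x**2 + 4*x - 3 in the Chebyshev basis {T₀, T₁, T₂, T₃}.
(-3/2)T₀ + (19/4)T₁ + (3/2)T₂ + (1/4)T₃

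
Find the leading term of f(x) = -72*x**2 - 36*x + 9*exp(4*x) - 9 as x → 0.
96*x**3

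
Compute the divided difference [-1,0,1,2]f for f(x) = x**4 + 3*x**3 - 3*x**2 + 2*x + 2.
5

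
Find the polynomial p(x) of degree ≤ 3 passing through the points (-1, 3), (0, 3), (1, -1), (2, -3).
x**3 - 2*x**2 - 3*x + 3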